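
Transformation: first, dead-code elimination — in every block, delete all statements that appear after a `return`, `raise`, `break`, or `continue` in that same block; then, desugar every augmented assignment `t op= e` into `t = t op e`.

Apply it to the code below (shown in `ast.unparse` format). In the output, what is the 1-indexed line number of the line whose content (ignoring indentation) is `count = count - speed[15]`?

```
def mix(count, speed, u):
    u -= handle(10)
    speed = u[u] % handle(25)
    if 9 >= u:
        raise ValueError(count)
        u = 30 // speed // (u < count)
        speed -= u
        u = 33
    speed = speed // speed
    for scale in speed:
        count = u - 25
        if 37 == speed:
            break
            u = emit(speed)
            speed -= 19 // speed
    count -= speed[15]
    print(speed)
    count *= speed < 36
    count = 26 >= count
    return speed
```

Transformed code:
def mix(count, speed, u):
    u = u - handle(10)
    speed = u[u] % handle(25)
    if 9 >= u:
        raise ValueError(count)
    speed = speed // speed
    for scale in speed:
        count = u - 25
        if 37 == speed:
            break
    count = count - speed[15]
    print(speed)
    count = count * (speed < 36)
    count = 26 >= count
    return speed

11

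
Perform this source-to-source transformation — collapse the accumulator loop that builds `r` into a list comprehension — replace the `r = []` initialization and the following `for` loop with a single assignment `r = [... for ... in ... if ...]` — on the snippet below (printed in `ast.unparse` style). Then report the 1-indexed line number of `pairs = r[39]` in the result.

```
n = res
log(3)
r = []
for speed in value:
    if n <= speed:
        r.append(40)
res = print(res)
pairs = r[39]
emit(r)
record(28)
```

Transformed code:
n = res
log(3)
r = [40 for speed in value if n <= speed]
res = print(res)
pairs = r[39]
emit(r)
record(28)

5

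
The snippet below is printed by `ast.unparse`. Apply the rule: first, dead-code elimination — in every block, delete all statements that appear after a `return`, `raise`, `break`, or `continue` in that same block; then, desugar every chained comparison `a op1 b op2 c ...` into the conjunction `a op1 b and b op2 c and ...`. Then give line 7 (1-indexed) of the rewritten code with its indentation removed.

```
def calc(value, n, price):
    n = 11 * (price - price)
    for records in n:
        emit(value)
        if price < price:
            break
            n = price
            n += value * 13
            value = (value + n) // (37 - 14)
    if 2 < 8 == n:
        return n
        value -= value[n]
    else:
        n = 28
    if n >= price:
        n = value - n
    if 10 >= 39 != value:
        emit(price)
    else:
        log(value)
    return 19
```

if 2 < 8 and 8 == n:

Transformed code:
def calc(value, n, price):
    n = 11 * (price - price)
    for records in n:
        emit(value)
        if price < price:
            break
    if 2 < 8 and 8 == n:
        return n
    else:
        n = 28
    if n >= price:
        n = value - n
    if 10 >= 39 and 39 != value:
        emit(price)
    else:
        log(value)
    return 19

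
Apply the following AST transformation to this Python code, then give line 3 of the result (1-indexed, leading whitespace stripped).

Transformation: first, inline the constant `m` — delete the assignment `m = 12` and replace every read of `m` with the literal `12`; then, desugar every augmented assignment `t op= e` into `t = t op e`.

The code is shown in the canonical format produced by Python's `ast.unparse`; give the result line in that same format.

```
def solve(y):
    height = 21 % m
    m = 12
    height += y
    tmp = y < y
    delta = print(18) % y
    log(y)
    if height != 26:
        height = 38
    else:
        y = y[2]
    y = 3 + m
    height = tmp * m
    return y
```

Transformed code:
def solve(y):
    height = 21 % 12
    height = height + y
    tmp = y < y
    delta = print(18) % y
    log(y)
    if height != 26:
        height = 38
    else:
        y = y[2]
    y = 3 + 12
    height = tmp * 12
    return y

height = height + y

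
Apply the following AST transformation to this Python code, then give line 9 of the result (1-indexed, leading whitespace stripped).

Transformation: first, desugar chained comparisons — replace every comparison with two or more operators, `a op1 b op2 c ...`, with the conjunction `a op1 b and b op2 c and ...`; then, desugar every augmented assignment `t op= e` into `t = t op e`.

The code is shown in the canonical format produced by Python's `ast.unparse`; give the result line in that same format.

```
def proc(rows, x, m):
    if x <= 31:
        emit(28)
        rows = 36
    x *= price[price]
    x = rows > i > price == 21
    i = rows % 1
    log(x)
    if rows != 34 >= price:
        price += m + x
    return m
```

Transformed code:
def proc(rows, x, m):
    if x <= 31:
        emit(28)
        rows = 36
    x = x * price[price]
    x = rows > i and i > price and (price == 21)
    i = rows % 1
    log(x)
    if rows != 34 and 34 >= price:
        price = price + (m + x)
    return m

if rows != 34 and 34 >= price:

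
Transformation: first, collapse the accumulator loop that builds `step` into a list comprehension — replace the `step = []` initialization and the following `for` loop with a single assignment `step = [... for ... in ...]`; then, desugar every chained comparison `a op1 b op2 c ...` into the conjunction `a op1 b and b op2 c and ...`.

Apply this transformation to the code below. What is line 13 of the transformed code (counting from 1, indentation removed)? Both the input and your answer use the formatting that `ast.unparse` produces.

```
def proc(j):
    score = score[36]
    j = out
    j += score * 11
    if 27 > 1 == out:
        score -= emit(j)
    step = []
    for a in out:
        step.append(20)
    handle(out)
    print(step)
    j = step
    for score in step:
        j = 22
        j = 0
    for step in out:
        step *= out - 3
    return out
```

Transformed code:
def proc(j):
    score = score[36]
    j = out
    j += score * 11
    if 27 > 1 and 1 == out:
        score -= emit(j)
    step = [20 for a in out]
    handle(out)
    print(step)
    j = step
    for score in step:
        j = 22
        j = 0
    for step in out:
        step *= out - 3
    return out

j = 0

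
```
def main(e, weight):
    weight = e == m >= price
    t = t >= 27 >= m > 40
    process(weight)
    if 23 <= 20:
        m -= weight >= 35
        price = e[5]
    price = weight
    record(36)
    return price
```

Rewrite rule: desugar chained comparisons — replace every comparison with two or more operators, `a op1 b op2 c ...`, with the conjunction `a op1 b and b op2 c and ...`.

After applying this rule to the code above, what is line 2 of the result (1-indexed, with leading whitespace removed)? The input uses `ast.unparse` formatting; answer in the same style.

weight = e == m and m >= price

Transformed code:
def main(e, weight):
    weight = e == m and m >= price
    t = t >= 27 and 27 >= m and (m > 40)
    process(weight)
    if 23 <= 20:
        m -= weight >= 35
        price = e[5]
    price = weight
    record(36)
    return price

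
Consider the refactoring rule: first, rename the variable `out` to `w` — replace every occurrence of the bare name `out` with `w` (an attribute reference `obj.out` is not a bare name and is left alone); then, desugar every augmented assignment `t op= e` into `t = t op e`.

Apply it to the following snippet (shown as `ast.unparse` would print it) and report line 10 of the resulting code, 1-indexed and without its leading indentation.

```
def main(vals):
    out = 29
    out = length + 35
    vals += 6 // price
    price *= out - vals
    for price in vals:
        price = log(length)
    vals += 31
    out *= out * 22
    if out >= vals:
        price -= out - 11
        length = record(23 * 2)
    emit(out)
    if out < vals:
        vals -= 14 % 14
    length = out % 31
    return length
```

if w >= vals:

Transformed code:
def main(vals):
    w = 29
    w = length + 35
    vals = vals + 6 // price
    price = price * (w - vals)
    for price in vals:
        price = log(length)
    vals = vals + 31
    w = w * (w * 22)
    if w >= vals:
        price = price - (w - 11)
        length = record(23 * 2)
    emit(w)
    if w < vals:
        vals = vals - 14 % 14
    length = w % 31
    return length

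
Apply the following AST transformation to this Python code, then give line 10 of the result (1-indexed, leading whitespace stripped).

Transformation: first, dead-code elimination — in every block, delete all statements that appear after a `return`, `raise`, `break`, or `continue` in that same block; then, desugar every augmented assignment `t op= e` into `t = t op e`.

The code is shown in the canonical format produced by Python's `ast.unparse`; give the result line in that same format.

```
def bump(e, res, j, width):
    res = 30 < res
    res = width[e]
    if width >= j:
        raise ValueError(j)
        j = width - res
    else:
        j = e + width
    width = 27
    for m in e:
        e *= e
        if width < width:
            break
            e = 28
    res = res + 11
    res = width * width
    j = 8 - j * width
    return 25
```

e = e * e

Transformed code:
def bump(e, res, j, width):
    res = 30 < res
    res = width[e]
    if width >= j:
        raise ValueError(j)
    else:
        j = e + width
    width = 27
    for m in e:
        e = e * e
        if width < width:
            break
    res = res + 11
    res = width * width
    j = 8 - j * width
    return 25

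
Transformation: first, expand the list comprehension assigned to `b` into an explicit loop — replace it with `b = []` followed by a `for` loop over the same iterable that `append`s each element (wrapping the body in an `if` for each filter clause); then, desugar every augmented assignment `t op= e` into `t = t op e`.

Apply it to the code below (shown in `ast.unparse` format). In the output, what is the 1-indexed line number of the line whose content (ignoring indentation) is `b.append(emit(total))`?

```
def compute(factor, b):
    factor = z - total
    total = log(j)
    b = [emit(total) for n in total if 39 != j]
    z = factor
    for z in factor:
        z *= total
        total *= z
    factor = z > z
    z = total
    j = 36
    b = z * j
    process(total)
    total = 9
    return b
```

7

Transformed code:
def compute(factor, b):
    factor = z - total
    total = log(j)
    b = []
    for n in total:
        if 39 != j:
            b.append(emit(total))
    z = factor
    for z in factor:
        z = z * total
        total = total * z
    factor = z > z
    z = total
    j = 36
    b = z * j
    process(total)
    total = 9
    return b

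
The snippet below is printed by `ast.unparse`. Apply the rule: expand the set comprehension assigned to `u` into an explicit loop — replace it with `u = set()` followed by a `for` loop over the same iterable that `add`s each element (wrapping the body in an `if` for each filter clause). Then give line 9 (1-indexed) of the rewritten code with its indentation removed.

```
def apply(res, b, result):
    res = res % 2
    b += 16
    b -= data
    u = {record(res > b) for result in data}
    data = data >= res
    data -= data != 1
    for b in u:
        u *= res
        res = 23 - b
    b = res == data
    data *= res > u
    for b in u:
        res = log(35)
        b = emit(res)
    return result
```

data -= data != 1

Transformed code:
def apply(res, b, result):
    res = res % 2
    b += 16
    b -= data
    u = set()
    for result in data:
        u.add(record(res > b))
    data = data >= res
    data -= data != 1
    for b in u:
        u *= res
        res = 23 - b
    b = res == data
    data *= res > u
    for b in u:
        res = log(35)
        b = emit(res)
    return result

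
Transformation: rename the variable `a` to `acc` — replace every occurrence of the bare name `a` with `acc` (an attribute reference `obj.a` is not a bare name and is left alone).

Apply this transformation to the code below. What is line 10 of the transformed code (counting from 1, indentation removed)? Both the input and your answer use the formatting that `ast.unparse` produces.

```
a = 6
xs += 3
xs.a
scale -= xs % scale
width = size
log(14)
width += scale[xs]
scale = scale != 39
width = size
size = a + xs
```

size = acc + xs

Transformed code:
acc = 6
xs += 3
xs.a
scale -= xs % scale
width = size
log(14)
width += scale[xs]
scale = scale != 39
width = size
size = acc + xs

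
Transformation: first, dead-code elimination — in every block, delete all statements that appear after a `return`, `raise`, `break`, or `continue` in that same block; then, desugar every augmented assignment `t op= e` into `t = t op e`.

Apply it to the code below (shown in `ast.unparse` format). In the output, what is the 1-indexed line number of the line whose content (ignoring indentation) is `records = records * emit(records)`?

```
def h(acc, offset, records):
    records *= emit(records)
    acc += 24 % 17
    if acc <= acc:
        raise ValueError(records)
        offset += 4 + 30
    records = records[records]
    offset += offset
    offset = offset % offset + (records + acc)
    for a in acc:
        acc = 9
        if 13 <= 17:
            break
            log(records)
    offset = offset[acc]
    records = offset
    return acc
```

Transformed code:
def h(acc, offset, records):
    records = records * emit(records)
    acc = acc + 24 % 17
    if acc <= acc:
        raise ValueError(records)
    records = records[records]
    offset = offset + offset
    offset = offset % offset + (records + acc)
    for a in acc:
        acc = 9
        if 13 <= 17:
            break
    offset = offset[acc]
    records = offset
    return acc

2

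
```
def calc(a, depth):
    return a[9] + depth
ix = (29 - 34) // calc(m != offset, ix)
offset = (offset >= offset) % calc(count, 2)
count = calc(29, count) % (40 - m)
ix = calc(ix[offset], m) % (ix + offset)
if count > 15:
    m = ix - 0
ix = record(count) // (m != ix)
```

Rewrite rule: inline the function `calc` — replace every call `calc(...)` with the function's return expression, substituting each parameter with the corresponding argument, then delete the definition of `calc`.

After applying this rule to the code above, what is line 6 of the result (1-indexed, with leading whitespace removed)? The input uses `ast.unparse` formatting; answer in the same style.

m = ix - 0

Transformed code:
ix = (29 - 34) // ((m != offset)[9] + ix)
offset = (offset >= offset) % (count[9] + 2)
count = (29[9] + count) % (40 - m)
ix = (ix[offset][9] + m) % (ix + offset)
if count > 15:
    m = ix - 0
ix = record(count) // (m != ix)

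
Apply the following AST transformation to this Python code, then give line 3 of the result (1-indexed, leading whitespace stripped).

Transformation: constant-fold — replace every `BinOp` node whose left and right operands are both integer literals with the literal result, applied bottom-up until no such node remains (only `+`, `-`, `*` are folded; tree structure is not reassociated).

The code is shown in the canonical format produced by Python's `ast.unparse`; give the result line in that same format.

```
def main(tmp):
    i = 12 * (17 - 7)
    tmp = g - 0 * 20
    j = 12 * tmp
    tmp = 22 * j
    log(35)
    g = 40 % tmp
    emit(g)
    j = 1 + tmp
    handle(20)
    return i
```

tmp = g - 0

Transformed code:
def main(tmp):
    i = 120
    tmp = g - 0
    j = 12 * tmp
    tmp = 22 * j
    log(35)
    g = 40 % tmp
    emit(g)
    j = 1 + tmp
    handle(20)
    return i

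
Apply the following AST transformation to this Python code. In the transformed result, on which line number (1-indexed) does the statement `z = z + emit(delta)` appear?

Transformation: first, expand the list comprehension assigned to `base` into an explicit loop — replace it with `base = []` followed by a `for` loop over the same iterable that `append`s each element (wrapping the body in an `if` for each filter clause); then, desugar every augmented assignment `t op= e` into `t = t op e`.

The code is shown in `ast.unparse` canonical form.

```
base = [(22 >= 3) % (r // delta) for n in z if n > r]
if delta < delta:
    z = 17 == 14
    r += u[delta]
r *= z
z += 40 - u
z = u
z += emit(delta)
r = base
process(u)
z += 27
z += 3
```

11

Transformed code:
base = []
for n in z:
    if n > r:
        base.append((22 >= 3) % (r // delta))
if delta < delta:
    z = 17 == 14
    r = r + u[delta]
r = r * z
z = z + (40 - u)
z = u
z = z + emit(delta)
r = base
process(u)
z = z + 27
z = z + 3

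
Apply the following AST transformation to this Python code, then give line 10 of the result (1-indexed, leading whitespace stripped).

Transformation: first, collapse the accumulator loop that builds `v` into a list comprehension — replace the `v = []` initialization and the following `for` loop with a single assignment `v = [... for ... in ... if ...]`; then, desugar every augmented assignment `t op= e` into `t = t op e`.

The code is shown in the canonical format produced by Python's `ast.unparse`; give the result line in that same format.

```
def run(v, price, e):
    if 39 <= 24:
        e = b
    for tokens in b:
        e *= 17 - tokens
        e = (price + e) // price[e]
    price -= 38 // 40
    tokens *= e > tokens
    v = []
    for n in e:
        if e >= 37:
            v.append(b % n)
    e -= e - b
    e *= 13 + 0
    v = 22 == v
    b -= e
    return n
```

Transformed code:
def run(v, price, e):
    if 39 <= 24:
        e = b
    for tokens in b:
        e = e * (17 - tokens)
        e = (price + e) // price[e]
    price = price - 38 // 40
    tokens = tokens * (e > tokens)
    v = [b % n for n in e if e >= 37]
    e = e - (e - b)
    e = e * (13 + 0)
    v = 22 == v
    b = b - e
    return n

e = e - (e - b)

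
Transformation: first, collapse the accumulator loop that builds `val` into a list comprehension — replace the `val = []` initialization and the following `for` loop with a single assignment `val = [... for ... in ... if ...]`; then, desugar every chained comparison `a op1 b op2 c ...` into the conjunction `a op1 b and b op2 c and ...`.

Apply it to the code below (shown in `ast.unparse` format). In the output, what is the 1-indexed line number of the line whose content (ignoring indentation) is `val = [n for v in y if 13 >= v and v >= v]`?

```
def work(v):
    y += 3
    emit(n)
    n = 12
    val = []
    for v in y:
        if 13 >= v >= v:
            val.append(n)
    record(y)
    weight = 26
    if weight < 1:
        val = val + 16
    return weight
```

5

Transformed code:
def work(v):
    y += 3
    emit(n)
    n = 12
    val = [n for v in y if 13 >= v and v >= v]
    record(y)
    weight = 26
    if weight < 1:
        val = val + 16
    return weight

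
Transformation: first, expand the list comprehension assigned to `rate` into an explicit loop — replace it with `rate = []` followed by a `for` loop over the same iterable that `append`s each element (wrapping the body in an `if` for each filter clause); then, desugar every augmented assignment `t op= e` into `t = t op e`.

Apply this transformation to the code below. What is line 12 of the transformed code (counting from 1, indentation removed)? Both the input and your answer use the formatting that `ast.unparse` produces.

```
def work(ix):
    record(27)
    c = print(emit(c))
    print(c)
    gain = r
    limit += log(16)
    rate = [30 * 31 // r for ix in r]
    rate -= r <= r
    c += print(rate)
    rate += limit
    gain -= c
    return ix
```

Transformed code:
def work(ix):
    record(27)
    c = print(emit(c))
    print(c)
    gain = r
    limit = limit + log(16)
    rate = []
    for ix in r:
        rate.append(30 * 31 // r)
    rate = rate - (r <= r)
    c = c + print(rate)
    rate = rate + limit
    gain = gain - c
    return ix

rate = rate + limit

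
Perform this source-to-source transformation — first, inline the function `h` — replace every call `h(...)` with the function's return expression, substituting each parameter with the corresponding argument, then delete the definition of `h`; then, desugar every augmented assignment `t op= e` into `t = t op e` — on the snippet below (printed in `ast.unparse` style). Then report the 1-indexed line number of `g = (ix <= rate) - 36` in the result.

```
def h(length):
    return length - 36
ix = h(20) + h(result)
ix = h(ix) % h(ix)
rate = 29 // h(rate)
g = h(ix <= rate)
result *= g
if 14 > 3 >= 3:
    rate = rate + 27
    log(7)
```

4

Transformed code:
ix = 20 - 36 + (result - 36)
ix = (ix - 36) % (ix - 36)
rate = 29 // (rate - 36)
g = (ix <= rate) - 36
result = result * g
if 14 > 3 >= 3:
    rate = rate + 27
    log(7)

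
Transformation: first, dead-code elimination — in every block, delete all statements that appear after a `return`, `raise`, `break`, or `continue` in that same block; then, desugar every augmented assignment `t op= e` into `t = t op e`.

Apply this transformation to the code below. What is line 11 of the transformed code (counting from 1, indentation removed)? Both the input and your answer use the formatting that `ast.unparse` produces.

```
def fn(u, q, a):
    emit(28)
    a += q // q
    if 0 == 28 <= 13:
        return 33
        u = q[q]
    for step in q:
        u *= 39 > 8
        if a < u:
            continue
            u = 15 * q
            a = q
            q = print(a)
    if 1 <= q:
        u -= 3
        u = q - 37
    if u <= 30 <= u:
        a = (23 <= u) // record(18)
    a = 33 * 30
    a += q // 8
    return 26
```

Transformed code:
def fn(u, q, a):
    emit(28)
    a = a + q // q
    if 0 == 28 <= 13:
        return 33
    for step in q:
        u = u * (39 > 8)
        if a < u:
            continue
    if 1 <= q:
        u = u - 3
        u = q - 37
    if u <= 30 <= u:
        a = (23 <= u) // record(18)
    a = 33 * 30
    a = a + q // 8
    return 26

u = u - 3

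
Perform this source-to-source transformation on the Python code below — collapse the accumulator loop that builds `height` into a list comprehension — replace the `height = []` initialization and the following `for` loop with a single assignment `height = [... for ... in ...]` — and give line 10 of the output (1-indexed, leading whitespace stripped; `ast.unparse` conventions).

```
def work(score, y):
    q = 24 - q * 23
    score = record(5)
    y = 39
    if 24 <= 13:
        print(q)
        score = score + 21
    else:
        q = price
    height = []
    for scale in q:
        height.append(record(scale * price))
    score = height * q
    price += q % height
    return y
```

Transformed code:
def work(score, y):
    q = 24 - q * 23
    score = record(5)
    y = 39
    if 24 <= 13:
        print(q)
        score = score + 21
    else:
        q = price
    height = [record(scale * price) for scale in q]
    score = height * q
    price += q % height
    return y

height = [record(scale * price) for scale in q]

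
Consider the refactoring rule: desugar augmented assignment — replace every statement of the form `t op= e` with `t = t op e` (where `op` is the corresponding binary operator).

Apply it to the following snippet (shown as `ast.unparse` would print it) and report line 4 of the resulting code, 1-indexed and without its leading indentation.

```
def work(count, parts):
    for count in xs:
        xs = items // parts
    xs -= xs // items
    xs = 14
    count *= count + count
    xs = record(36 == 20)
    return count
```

Transformed code:
def work(count, parts):
    for count in xs:
        xs = items // parts
    xs = xs - xs // items
    xs = 14
    count = count * (count + count)
    xs = record(36 == 20)
    return count

xs = xs - xs // items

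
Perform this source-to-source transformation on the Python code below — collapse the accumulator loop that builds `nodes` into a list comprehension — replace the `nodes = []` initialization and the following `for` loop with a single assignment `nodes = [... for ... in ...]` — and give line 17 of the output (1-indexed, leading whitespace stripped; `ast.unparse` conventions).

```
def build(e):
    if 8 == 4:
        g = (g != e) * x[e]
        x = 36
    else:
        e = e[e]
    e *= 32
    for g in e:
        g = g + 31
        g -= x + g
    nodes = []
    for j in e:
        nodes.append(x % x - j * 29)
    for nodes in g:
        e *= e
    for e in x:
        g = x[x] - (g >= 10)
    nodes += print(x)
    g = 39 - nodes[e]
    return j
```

g = 39 - nodes[e]

Transformed code:
def build(e):
    if 8 == 4:
        g = (g != e) * x[e]
        x = 36
    else:
        e = e[e]
    e *= 32
    for g in e:
        g = g + 31
        g -= x + g
    nodes = [x % x - j * 29 for j in e]
    for nodes in g:
        e *= e
    for e in x:
        g = x[x] - (g >= 10)
    nodes += print(x)
    g = 39 - nodes[e]
    return j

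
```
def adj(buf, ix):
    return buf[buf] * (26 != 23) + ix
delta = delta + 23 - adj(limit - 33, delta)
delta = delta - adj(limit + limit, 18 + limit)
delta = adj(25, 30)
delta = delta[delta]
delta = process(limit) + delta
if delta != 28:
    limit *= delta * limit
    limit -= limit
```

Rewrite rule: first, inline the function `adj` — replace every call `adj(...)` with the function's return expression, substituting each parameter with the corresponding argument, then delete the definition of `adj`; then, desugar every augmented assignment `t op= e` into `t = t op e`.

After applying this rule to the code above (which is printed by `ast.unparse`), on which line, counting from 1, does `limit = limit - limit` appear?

Transformed code:
delta = delta + 23 - ((limit - 33)[limit - 33] * (26 != 23) + delta)
delta = delta - ((limit + limit)[limit + limit] * (26 != 23) + (18 + limit))
delta = 25[25] * (26 != 23) + 30
delta = delta[delta]
delta = process(limit) + delta
if delta != 28:
    limit = limit * (delta * limit)
    limit = limit - limit

8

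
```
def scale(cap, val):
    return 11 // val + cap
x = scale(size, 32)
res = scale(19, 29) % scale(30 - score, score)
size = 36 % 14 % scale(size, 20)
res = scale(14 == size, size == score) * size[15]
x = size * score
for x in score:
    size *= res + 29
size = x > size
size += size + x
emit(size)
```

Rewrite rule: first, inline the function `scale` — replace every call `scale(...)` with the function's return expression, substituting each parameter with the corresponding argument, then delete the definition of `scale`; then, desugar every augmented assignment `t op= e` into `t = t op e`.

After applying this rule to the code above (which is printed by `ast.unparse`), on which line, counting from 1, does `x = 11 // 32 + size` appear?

Transformed code:
x = 11 // 32 + size
res = (11 // 29 + 19) % (11 // score + (30 - score))
size = 36 % 14 % (11 // 20 + size)
res = (11 // (size == score) + (14 == size)) * size[15]
x = size * score
for x in score:
    size = size * (res + 29)
size = x > size
size = size + (size + x)
emit(size)

1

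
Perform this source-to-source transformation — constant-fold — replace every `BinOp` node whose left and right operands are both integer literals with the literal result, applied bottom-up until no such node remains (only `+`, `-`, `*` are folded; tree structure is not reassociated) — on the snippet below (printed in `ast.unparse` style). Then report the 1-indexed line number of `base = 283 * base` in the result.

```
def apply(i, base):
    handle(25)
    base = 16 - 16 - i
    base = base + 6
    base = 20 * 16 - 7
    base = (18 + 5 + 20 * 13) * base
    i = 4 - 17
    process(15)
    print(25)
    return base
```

6

Transformed code:
def apply(i, base):
    handle(25)
    base = 0 - i
    base = base + 6
    base = 313
    base = 283 * base
    i = -13
    process(15)
    print(25)
    return base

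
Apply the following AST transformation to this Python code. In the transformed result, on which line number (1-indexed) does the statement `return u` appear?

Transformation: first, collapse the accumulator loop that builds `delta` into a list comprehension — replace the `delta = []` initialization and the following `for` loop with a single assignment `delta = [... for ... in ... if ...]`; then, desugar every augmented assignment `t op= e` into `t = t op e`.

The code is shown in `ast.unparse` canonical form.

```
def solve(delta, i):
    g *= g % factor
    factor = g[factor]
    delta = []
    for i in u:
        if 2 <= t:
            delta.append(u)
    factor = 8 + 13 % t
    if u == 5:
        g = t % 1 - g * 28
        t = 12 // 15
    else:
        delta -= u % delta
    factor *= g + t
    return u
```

12

Transformed code:
def solve(delta, i):
    g = g * (g % factor)
    factor = g[factor]
    delta = [u for i in u if 2 <= t]
    factor = 8 + 13 % t
    if u == 5:
        g = t % 1 - g * 28
        t = 12 // 15
    else:
        delta = delta - u % delta
    factor = factor * (g + t)
    return u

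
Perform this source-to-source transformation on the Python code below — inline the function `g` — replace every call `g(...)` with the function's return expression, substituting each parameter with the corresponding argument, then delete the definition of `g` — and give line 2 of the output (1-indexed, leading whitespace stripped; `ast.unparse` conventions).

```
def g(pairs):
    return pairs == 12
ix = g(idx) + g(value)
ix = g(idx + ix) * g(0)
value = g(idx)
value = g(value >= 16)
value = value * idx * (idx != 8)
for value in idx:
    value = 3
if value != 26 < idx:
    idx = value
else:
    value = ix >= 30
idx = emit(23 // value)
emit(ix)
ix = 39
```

Transformed code:
ix = (idx == 12) + (value == 12)
ix = (idx + ix == 12) * (0 == 12)
value = idx == 12
value = (value >= 16) == 12
value = value * idx * (idx != 8)
for value in idx:
    value = 3
if value != 26 < idx:
    idx = value
else:
    value = ix >= 30
idx = emit(23 // value)
emit(ix)
ix = 39

ix = (idx + ix == 12) * (0 == 12)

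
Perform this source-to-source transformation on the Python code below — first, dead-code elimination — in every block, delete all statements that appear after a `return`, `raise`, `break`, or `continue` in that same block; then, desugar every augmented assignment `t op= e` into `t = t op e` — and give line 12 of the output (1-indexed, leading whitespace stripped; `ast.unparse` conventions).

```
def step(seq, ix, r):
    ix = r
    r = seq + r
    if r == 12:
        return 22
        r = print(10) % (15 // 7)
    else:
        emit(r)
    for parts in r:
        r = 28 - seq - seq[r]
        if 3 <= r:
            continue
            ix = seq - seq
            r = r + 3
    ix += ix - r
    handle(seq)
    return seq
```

ix = ix + (ix - r)

Transformed code:
def step(seq, ix, r):
    ix = r
    r = seq + r
    if r == 12:
        return 22
    else:
        emit(r)
    for parts in r:
        r = 28 - seq - seq[r]
        if 3 <= r:
            continue
    ix = ix + (ix - r)
    handle(seq)
    return seq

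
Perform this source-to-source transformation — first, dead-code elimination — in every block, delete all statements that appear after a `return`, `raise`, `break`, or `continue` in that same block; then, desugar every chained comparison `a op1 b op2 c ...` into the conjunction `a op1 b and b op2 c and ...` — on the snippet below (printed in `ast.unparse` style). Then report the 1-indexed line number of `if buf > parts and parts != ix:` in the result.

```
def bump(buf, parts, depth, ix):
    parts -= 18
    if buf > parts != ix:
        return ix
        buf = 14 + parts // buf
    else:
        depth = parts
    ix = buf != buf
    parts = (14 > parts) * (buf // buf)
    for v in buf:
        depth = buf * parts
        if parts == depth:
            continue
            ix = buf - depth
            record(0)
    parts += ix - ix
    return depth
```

3

Transformed code:
def bump(buf, parts, depth, ix):
    parts -= 18
    if buf > parts and parts != ix:
        return ix
    else:
        depth = parts
    ix = buf != buf
    parts = (14 > parts) * (buf // buf)
    for v in buf:
        depth = buf * parts
        if parts == depth:
            continue
    parts += ix - ix
    return depth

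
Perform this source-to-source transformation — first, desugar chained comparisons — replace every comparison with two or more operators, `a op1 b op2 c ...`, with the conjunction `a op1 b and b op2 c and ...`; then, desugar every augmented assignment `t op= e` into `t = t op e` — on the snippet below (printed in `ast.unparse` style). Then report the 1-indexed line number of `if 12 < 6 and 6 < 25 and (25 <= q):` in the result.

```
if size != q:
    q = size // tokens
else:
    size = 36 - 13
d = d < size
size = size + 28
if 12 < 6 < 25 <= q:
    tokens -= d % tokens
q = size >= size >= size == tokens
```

7

Transformed code:
if size != q:
    q = size // tokens
else:
    size = 36 - 13
d = d < size
size = size + 28
if 12 < 6 and 6 < 25 and (25 <= q):
    tokens = tokens - d % tokens
q = size >= size and size >= size and (size == tokens)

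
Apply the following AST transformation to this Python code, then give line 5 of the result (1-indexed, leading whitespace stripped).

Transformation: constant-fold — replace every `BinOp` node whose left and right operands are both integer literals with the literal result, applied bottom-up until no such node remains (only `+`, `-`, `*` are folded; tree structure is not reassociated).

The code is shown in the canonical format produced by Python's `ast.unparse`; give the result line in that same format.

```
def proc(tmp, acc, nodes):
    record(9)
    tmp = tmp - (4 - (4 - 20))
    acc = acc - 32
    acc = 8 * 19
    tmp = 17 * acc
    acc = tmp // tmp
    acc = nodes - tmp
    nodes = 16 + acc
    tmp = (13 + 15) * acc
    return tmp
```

Transformed code:
def proc(tmp, acc, nodes):
    record(9)
    tmp = tmp - 20
    acc = acc - 32
    acc = 152
    tmp = 17 * acc
    acc = tmp // tmp
    acc = nodes - tmp
    nodes = 16 + acc
    tmp = 28 * acc
    return tmp

acc = 152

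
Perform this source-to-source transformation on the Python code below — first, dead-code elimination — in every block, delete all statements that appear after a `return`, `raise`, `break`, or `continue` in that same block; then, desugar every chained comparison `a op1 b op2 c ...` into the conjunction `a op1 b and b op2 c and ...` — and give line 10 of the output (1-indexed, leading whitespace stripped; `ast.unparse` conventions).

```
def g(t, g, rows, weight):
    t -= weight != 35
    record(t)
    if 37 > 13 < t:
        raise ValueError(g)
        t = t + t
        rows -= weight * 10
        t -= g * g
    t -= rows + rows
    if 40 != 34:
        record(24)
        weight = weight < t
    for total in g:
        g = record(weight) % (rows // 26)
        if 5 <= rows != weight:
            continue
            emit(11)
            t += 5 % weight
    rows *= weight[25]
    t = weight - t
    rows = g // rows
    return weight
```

Transformed code:
def g(t, g, rows, weight):
    t -= weight != 35
    record(t)
    if 37 > 13 and 13 < t:
        raise ValueError(g)
    t -= rows + rows
    if 40 != 34:
        record(24)
        weight = weight < t
    for total in g:
        g = record(weight) % (rows // 26)
        if 5 <= rows and rows != weight:
            continue
    rows *= weight[25]
    t = weight - t
    rows = g // rows
    return weight

for total in g:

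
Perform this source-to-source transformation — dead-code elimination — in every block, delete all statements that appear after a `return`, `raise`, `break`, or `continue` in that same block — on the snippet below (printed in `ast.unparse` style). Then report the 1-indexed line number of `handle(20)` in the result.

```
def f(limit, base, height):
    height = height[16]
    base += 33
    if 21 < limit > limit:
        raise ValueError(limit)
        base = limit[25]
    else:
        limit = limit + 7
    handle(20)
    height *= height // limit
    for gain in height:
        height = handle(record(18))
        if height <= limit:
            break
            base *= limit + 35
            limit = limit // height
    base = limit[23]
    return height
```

8

Transformed code:
def f(limit, base, height):
    height = height[16]
    base += 33
    if 21 < limit > limit:
        raise ValueError(limit)
    else:
        limit = limit + 7
    handle(20)
    height *= height // limit
    for gain in height:
        height = handle(record(18))
        if height <= limit:
            break
    base = limit[23]
    return height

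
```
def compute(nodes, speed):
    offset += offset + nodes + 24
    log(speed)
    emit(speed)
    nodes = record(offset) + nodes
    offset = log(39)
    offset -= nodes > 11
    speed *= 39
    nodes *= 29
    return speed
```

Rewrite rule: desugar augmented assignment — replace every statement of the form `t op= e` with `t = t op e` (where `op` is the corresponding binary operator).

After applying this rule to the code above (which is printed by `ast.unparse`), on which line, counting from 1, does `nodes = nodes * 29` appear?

9

Transformed code:
def compute(nodes, speed):
    offset = offset + (offset + nodes + 24)
    log(speed)
    emit(speed)
    nodes = record(offset) + nodes
    offset = log(39)
    offset = offset - (nodes > 11)
    speed = speed * 39
    nodes = nodes * 29
    return speed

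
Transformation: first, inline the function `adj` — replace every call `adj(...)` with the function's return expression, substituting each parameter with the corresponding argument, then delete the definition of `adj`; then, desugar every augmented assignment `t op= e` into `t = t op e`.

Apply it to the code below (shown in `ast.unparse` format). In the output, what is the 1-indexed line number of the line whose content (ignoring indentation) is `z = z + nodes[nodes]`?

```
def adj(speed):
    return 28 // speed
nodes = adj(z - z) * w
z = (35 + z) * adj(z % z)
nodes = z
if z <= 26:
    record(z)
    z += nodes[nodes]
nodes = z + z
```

Transformed code:
nodes = 28 // (z - z) * w
z = (35 + z) * (28 // (z % z))
nodes = z
if z <= 26:
    record(z)
    z = z + nodes[nodes]
nodes = z + z

6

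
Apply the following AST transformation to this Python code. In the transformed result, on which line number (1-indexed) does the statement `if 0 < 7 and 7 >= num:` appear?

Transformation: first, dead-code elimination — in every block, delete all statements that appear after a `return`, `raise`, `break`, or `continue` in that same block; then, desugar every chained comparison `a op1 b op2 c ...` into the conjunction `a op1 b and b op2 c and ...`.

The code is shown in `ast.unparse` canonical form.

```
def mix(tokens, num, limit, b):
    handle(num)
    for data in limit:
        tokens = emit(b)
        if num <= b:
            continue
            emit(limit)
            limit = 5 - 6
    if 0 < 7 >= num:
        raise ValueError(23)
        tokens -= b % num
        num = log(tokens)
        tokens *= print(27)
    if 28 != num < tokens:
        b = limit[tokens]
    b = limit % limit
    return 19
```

Transformed code:
def mix(tokens, num, limit, b):
    handle(num)
    for data in limit:
        tokens = emit(b)
        if num <= b:
            continue
    if 0 < 7 and 7 >= num:
        raise ValueError(23)
    if 28 != num and num < tokens:
        b = limit[tokens]
    b = limit % limit
    return 19

7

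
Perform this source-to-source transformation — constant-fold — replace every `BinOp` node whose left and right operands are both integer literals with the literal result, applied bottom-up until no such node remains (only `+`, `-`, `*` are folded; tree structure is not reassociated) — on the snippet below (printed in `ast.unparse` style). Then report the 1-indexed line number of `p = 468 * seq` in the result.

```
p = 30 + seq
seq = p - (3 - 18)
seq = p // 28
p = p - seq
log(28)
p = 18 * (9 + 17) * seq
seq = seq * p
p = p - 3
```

6

Transformed code:
p = 30 + seq
seq = p - -15
seq = p // 28
p = p - seq
log(28)
p = 468 * seq
seq = seq * p
p = p - 3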